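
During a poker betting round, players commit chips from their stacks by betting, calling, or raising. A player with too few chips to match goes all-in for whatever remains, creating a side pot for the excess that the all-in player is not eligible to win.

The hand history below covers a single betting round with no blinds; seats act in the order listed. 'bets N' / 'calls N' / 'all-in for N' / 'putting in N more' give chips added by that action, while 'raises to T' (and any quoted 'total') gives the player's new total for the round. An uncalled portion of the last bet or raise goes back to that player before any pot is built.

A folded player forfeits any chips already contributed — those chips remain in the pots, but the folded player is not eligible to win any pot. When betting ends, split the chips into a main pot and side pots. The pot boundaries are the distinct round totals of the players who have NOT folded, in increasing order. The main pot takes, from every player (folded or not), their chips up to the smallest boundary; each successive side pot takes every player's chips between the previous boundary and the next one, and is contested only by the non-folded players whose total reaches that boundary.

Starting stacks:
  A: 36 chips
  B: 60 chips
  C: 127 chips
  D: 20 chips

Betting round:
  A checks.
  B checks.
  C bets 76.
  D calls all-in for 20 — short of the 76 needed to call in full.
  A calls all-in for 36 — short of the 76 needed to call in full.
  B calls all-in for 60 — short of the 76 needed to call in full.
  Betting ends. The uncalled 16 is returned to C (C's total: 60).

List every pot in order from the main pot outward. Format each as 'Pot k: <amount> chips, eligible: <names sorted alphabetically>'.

Pot 1: 80 chips, eligible: A, B, C, D
Pot 2: 48 chips, eligible: A, B, C
Pot 3: 48 chips, eligible: B, C

Derivation:
Contributions (after 16 returned to C): A=36, B=60, C=60, D=20
Pot levels (distinct totals of non-folded players): 20, 36, 60
Layer 1-20: 20 each from A, B, C, D = 20*4 = 80 chips; eligible A, B, C, D
Layer 21-36: 16 each from A, B, C = 16*3 = 48 chips; eligible A, B, C
Layer 37-60: 24 each from B, C = 24*2 = 48 chips; eligible B, C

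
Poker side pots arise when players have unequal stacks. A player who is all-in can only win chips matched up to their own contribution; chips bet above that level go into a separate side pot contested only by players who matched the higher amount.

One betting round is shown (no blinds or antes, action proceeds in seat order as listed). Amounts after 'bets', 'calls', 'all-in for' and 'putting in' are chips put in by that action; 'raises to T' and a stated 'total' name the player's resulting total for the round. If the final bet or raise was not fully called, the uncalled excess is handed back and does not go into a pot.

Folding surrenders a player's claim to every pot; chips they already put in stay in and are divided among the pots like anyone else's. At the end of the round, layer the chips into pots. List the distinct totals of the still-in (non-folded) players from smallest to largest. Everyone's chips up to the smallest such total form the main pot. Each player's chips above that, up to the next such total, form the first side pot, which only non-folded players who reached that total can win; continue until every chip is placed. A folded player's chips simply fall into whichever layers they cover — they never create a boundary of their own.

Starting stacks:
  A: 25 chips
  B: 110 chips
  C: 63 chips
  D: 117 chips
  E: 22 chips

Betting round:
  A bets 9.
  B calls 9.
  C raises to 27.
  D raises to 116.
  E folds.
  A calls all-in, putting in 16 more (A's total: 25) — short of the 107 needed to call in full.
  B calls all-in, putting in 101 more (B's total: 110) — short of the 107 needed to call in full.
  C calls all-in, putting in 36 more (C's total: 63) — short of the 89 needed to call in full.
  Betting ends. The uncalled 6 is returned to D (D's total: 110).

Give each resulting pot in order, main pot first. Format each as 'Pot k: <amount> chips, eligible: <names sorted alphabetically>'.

Contributions (after 6 returned to D): A=25, B=110, C=63, D=110
Folded: E
Pot levels (distinct totals of non-folded players): 25, 63, 110
Layer 1-25: 25 each from A, B, C, D = 25*4 = 100 chips; eligible A, B, C, D
Layer 26-63: 38 each from B, C, D = 38*3 = 114 chips; eligible B, C, D
Layer 64-110: 47 each from B, D = 47*2 = 94 chips; eligible B, D

Pot 1: 100 chips, eligible: A, B, C, D
Pot 2: 114 chips, eligible: B, C, D
Pot 3: 94 chips, eligible: B, D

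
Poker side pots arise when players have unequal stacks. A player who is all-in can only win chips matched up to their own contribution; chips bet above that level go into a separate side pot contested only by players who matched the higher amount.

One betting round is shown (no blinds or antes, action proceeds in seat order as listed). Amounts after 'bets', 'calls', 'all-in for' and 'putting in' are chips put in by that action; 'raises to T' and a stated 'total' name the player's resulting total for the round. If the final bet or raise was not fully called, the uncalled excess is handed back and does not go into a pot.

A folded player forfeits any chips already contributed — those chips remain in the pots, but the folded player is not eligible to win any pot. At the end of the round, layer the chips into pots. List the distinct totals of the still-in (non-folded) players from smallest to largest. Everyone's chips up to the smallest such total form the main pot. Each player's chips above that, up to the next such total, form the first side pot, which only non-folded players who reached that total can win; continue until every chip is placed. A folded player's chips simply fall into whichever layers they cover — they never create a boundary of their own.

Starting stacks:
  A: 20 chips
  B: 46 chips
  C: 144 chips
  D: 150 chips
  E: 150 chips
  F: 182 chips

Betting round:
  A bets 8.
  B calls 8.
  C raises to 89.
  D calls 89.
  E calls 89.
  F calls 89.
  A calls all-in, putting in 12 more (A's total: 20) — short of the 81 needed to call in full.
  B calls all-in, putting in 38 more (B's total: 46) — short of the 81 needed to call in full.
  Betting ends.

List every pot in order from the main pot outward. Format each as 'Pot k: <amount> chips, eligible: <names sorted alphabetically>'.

Pot 1: 120 chips, eligible: A, B, C, D, E, F
Pot 2: 130 chips, eligible: B, C, D, E, F
Pot 3: 172 chips, eligible: C, D, E, F

Derivation:
Contributions: A=20, B=46, C=89, D=89, E=89, F=89
Pot levels (distinct totals of non-folded players): 20, 46, 89
Layer 1-20: 20 each from A, B, C, D, E, F = 20*6 = 120 chips; eligible A, B, C, D, E, F
Layer 21-46: 26 each from B, C, D, E, F = 26*5 = 130 chips; eligible B, C, D, E, F
Layer 47-89: 43 each from C, D, E, F = 43*4 = 172 chips; eligible C, D, E, F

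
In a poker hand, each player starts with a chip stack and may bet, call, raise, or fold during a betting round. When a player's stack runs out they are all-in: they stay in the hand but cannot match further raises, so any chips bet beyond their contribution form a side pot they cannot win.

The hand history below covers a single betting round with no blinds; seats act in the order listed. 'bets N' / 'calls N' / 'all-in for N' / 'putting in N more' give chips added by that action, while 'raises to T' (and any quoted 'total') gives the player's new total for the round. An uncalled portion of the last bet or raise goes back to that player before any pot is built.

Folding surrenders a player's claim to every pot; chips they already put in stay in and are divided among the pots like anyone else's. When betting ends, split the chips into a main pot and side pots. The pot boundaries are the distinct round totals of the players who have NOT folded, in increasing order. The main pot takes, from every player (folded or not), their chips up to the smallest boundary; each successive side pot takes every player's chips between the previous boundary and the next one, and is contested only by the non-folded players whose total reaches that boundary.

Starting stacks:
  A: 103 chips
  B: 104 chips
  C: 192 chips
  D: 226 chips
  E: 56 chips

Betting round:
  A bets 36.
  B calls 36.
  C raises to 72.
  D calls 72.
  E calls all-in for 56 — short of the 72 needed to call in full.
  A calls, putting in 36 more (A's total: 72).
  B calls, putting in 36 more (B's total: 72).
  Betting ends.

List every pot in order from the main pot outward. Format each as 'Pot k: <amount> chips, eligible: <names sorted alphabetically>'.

Contributions: A=72, B=72, C=72, D=72, E=56
Pot levels (distinct totals of non-folded players): 56, 72
Layer 1-56: 56 each from A, B, C, D, E = 56*5 = 280 chips; eligible A, B, C, D, E
Layer 57-72: 16 each from A, B, C, D = 16*4 = 64 chips; eligible A, B, C, D

Pot 1: 280 chips, eligible: A, B, C, D, E
Pot 2: 64 chips, eligible: A, B, C, D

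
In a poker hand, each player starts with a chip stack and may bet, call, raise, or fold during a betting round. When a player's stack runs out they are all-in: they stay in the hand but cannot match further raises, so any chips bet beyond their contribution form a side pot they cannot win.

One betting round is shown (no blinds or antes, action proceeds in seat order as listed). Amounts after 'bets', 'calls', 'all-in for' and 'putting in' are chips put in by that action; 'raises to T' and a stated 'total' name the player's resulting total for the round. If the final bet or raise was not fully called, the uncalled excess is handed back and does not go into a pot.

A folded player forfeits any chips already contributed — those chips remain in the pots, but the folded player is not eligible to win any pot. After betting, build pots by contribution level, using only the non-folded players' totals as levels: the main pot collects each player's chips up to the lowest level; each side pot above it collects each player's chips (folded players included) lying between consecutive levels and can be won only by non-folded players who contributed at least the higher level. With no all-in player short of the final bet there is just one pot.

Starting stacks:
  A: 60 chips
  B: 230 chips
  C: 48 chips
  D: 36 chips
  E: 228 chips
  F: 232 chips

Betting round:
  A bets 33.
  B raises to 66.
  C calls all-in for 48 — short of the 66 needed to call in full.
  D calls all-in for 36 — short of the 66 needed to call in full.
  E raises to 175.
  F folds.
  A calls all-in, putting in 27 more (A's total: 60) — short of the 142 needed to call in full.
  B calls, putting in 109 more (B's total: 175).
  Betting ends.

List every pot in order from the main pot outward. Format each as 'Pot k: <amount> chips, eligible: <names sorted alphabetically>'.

Pot 1: 180 chips, eligible: A, B, C, D, E
Pot 2: 48 chips, eligible: A, B, C, E
Pot 3: 36 chips, eligible: A, B, E
Pot 4: 230 chips, eligible: B, E

Derivation:
Contributions: A=60, B=175, C=48, D=36, E=175
Folded: F
Pot levels (distinct totals of non-folded players): 36, 48, 60, 175
Layer 1-36: 36 each from A, B, C, D, E = 36*5 = 180 chips; eligible A, B, C, D, E
Layer 37-48: 12 each from A, B, C, E = 12*4 = 48 chips; eligible A, B, C, E
Layer 49-60: 12 each from A, B, E = 12*3 = 36 chips; eligible A, B, E
Layer 61-175: 115 each from B, E = 115*2 = 230 chips; eligible B, E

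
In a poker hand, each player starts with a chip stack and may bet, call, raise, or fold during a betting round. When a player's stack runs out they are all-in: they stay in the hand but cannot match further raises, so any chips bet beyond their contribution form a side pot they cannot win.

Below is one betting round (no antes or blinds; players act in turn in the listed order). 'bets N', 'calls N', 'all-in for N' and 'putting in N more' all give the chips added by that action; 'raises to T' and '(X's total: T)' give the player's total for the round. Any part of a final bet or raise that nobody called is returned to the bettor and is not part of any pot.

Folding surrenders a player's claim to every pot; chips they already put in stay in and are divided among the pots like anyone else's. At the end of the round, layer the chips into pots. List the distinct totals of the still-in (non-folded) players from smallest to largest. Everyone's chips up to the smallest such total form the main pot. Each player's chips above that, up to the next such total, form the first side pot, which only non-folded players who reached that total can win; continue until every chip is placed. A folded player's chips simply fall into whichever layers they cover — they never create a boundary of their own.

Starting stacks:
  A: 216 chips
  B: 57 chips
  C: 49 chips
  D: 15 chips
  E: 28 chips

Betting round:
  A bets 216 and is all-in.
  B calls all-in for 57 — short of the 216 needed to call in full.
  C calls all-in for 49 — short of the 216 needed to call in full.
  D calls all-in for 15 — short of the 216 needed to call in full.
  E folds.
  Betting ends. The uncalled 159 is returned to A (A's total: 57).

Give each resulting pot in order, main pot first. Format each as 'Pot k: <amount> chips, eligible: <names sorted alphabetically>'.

Pot 1: 60 chips, eligible: A, B, C, D
Pot 2: 102 chips, eligible: A, B, C
Pot 3: 16 chips, eligible: A, B

Derivation:
Contributions (after 159 returned to A): A=57, B=57, C=49, D=15
Folded: E
Pot levels (distinct totals of non-folded players): 15, 49, 57
Layer 1-15: 15 each from A, B, C, D = 15*4 = 60 chips; eligible A, B, C, D
Layer 16-49: 34 each from A, B, C = 34*3 = 102 chips; eligible A, B, C
Layer 50-57: 8 each from A, B = 8*2 = 16 chips; eligible A, B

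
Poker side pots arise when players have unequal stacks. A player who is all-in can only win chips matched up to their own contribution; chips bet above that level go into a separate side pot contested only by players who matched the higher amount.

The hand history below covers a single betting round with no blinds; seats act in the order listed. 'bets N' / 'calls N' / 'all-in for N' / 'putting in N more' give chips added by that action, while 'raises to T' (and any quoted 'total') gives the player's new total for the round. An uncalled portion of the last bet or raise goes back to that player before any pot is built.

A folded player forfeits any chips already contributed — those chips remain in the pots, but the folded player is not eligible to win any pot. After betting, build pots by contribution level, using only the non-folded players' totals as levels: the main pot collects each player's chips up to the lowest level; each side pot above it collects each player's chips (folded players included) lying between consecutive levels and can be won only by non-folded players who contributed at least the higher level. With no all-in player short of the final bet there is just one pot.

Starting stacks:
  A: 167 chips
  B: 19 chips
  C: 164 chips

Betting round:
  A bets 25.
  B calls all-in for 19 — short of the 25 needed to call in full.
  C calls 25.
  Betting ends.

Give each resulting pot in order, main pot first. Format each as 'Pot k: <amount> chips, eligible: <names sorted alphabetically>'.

Contributions: A=25, B=19, C=25
Pot levels (distinct totals of non-folded players): 19, 25
Layer 1-19: 19 each from A, B, C = 19*3 = 57 chips; eligible A, B, C
Layer 20-25: 6 each from A, C = 6*2 = 12 chips; eligible A, C

Pot 1: 57 chips, eligible: A, B, C
Pot 2: 12 chips, eligible: A, C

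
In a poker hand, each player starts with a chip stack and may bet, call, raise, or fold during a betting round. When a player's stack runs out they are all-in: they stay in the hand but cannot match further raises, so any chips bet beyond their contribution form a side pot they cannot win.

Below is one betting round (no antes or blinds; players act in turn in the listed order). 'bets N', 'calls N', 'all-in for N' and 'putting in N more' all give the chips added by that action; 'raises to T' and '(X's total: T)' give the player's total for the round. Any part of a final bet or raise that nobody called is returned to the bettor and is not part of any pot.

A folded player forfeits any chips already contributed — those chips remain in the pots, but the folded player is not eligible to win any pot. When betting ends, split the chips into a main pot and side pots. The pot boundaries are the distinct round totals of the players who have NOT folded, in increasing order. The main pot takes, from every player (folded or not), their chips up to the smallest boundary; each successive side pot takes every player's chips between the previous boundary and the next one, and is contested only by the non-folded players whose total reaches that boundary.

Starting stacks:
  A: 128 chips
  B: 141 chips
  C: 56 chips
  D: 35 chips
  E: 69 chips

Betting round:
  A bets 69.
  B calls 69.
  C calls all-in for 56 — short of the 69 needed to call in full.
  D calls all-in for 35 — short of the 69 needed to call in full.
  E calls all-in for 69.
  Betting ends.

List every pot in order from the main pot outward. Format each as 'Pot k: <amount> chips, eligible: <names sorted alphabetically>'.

Contributions: A=69, B=69, C=56, D=35, E=69
Pot levels (distinct totals of non-folded players): 35, 56, 69
Layer 1-35: 35 each from A, B, C, D, E = 35*5 = 175 chips; eligible A, B, C, D, E
Layer 36-56: 21 each from A, B, C, E = 21*4 = 84 chips; eligible A, B, C, E
Layer 57-69: 13 each from A, B, E = 13*3 = 39 chips; eligible A, B, E

Pot 1: 175 chips, eligible: A, B, C, D, E
Pot 2: 84 chips, eligible: A, B, C, E
Pot 3: 39 chips, eligible: A, B, E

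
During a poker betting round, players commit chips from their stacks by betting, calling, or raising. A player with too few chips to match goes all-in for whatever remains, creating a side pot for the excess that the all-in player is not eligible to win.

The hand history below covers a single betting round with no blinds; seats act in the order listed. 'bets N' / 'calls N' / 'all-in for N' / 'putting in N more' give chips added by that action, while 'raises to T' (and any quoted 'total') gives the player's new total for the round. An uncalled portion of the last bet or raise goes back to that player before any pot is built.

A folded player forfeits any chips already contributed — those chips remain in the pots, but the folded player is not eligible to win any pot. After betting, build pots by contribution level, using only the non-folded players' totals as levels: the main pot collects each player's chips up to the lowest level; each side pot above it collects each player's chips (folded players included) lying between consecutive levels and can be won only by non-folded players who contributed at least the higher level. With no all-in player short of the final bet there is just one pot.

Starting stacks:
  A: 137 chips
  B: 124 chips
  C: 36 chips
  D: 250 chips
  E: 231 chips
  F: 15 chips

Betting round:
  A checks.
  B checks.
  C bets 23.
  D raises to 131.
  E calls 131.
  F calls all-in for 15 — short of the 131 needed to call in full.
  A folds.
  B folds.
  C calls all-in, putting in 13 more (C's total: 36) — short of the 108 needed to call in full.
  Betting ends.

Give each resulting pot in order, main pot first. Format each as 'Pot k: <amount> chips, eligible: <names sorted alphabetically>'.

Contributions: C=36, D=131, E=131, F=15
Folded: A, B
Pot levels (distinct totals of non-folded players): 15, 36, 131
Layer 1-15: 15 each from C, D, E, F = 15*4 = 60 chips; eligible C, D, E, F
Layer 16-36: 21 each from C, D, E = 21*3 = 63 chips; eligible C, D, E
Layer 37-131: 95 each from D, E = 95*2 = 190 chips; eligible D, E

Pot 1: 60 chips, eligible: C, D, E, F
Pot 2: 63 chips, eligible: C, D, E
Pot 3: 190 chips, eligible: D, E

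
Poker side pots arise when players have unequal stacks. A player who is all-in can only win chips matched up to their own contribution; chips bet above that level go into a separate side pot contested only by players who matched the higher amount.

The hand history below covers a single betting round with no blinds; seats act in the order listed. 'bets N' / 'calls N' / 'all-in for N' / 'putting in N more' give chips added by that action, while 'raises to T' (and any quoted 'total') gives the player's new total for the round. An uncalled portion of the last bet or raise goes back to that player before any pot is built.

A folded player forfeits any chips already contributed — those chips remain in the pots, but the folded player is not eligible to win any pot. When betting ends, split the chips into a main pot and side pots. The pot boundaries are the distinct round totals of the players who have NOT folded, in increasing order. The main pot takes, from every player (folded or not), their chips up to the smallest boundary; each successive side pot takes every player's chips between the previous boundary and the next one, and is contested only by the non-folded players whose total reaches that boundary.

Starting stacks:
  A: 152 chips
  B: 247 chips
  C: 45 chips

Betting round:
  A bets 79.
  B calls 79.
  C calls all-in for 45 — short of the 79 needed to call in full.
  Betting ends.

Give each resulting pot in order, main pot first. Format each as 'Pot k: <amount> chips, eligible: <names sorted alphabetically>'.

Pot 1: 135 chips, eligible: A, B, C
Pot 2: 68 chips, eligible: A, B

Derivation:
Contributions: A=79, B=79, C=45
Pot levels (distinct totals of non-folded players): 45, 79
Layer 1-45: 45 each from A, B, C = 45*3 = 135 chips; eligible A, B, C
Layer 46-79: 34 each from A, B = 34*2 = 68 chips; eligible A, B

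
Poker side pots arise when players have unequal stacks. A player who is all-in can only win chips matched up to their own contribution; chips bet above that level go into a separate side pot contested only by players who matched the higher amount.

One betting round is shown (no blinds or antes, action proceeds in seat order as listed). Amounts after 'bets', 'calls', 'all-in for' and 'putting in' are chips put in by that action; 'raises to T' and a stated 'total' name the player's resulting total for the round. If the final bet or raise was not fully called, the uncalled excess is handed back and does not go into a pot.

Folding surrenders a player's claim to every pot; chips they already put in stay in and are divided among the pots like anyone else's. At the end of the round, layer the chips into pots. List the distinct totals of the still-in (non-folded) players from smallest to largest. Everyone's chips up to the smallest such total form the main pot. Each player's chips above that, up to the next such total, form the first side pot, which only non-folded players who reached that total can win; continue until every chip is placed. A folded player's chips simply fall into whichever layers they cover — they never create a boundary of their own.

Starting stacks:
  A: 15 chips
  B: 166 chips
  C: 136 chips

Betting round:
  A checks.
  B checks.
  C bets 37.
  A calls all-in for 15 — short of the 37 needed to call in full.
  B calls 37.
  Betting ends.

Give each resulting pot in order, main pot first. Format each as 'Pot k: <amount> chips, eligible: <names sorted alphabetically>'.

Pot 1: 45 chips, eligible: A, B, C
Pot 2: 44 chips, eligible: B, C

Derivation:
Contributions: A=15, B=37, C=37
Pot levels (distinct totals of non-folded players): 15, 37
Layer 1-15: 15 each from A, B, C = 15*3 = 45 chips; eligible A, B, C
Layer 16-37: 22 each from B, C = 22*2 = 44 chips; eligible B, C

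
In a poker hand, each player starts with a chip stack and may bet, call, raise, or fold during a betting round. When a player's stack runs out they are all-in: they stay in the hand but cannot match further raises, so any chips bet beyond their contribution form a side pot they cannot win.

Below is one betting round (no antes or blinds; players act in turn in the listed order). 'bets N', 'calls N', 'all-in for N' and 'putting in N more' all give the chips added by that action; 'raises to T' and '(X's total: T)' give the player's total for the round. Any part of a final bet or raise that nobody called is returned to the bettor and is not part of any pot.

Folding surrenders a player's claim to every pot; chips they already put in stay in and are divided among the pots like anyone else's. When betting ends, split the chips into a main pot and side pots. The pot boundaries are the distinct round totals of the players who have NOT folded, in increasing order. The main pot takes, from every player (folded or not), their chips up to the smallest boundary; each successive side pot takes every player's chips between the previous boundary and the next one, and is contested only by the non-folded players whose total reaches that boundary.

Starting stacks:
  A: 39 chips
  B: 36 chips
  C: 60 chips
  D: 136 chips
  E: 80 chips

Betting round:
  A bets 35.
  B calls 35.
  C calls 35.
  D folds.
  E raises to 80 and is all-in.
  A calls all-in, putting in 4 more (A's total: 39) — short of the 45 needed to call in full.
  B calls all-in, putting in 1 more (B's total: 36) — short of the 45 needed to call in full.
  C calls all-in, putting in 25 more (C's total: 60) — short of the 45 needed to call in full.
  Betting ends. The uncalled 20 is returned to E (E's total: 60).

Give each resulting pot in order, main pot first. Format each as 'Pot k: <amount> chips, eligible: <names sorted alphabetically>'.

Contributions (after 20 returned to E): A=39, B=36, C=60, E=60
Folded: D
Pot levels (distinct totals of non-folded players): 36, 39, 60
Layer 1-36: 36 each from A, B, C, E = 36*4 = 144 chips; eligible A, B, C, E
Layer 37-39: 3 each from A, C, E = 3*3 = 9 chips; eligible A, C, E
Layer 40-60: 21 each from C, E = 21*2 = 42 chips; eligible C, E

Pot 1: 144 chips, eligible: A, B, C, E
Pot 2: 9 chips, eligible: A, C, E
Pot 3: 42 chips, eligible: C, E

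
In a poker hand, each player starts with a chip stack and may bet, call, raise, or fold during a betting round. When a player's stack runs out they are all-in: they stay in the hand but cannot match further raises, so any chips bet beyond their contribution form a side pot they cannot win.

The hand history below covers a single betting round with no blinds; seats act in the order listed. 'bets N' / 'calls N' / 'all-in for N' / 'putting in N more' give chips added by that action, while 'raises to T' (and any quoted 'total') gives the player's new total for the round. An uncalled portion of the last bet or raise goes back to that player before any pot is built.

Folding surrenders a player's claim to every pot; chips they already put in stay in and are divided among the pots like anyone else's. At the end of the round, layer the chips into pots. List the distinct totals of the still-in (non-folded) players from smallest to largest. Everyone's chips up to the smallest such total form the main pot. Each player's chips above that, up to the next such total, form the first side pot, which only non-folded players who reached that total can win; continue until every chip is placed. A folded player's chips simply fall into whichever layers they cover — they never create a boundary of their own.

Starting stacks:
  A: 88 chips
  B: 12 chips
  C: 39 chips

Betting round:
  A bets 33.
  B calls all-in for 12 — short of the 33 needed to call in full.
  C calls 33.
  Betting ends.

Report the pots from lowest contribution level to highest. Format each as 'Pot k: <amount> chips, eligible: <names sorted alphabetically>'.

Pot 1: 36 chips, eligible: A, B, C
Pot 2: 42 chips, eligible: A, C

Derivation:
Contributions: A=33, B=12, C=33
Pot levels (distinct totals of non-folded players): 12, 33
Layer 1-12: 12 each from A, B, C = 12*3 = 36 chips; eligible A, B, C
Layer 13-33: 21 each from A, C = 21*2 = 42 chips; eligible A, C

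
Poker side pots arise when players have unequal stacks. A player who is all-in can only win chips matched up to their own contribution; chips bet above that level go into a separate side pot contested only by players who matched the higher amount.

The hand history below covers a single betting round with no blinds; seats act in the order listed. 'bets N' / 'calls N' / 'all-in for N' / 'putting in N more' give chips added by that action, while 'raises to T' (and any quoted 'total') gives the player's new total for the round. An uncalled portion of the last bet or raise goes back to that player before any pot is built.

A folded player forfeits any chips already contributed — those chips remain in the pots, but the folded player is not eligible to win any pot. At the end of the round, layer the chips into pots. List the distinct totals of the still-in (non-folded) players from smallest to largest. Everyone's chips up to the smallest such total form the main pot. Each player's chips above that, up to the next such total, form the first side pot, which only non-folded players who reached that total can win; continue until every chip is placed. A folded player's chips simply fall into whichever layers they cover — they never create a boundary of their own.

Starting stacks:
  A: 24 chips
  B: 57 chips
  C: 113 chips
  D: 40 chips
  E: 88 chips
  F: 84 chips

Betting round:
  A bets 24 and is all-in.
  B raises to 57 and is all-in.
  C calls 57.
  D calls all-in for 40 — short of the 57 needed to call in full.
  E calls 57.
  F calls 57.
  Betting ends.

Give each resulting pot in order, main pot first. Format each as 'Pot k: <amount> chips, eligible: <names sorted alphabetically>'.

Pot 1: 144 chips, eligible: A, B, C, D, E, F
Pot 2: 80 chips, eligible: B, C, D, E, F
Pot 3: 68 chips, eligible: B, C, E, F

Derivation:
Contributions: A=24, B=57, C=57, D=40, E=57, F=57
Pot levels (distinct totals of non-folded players): 24, 40, 57
Layer 1-24: 24 each from A, B, C, D, E, F = 24*6 = 144 chips; eligible A, B, C, D, E, F
Layer 25-40: 16 each from B, C, D, E, F = 16*5 = 80 chips; eligible B, C, D, E, F
Layer 41-57: 17 each from B, C, E, F = 17*4 = 68 chips; eligible B, C, E, F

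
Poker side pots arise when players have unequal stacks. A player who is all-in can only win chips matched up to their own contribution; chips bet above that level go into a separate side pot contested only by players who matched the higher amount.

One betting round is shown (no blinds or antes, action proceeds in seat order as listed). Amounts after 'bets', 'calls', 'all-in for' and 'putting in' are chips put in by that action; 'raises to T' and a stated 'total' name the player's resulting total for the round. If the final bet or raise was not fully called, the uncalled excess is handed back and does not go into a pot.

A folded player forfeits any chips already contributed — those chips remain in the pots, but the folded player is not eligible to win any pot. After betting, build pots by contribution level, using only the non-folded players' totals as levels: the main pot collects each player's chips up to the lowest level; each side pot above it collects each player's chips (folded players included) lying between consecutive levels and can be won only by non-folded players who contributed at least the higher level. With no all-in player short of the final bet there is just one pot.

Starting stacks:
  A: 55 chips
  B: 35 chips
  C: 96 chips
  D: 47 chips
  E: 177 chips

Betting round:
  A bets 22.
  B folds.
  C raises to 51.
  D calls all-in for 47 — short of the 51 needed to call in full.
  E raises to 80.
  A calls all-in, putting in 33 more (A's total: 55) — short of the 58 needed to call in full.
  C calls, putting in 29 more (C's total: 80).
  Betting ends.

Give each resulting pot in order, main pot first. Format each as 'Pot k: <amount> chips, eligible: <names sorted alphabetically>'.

Pot 1: 188 chips, eligible: A, C, D, E
Pot 2: 24 chips, eligible: A, C, E
Pot 3: 50 chips, eligible: C, E

Derivation:
Contributions: A=55, C=80, D=47, E=80
Folded: B
Pot levels (distinct totals of non-folded players): 47, 55, 80
Layer 1-47: 47 each from A, C, D, E = 47*4 = 188 chips; eligible A, C, D, E
Layer 48-55: 8 each from A, C, E = 8*3 = 24 chips; eligible A, C, E
Layer 56-80: 25 each from C, E = 25*2 = 50 chips; eligible C, E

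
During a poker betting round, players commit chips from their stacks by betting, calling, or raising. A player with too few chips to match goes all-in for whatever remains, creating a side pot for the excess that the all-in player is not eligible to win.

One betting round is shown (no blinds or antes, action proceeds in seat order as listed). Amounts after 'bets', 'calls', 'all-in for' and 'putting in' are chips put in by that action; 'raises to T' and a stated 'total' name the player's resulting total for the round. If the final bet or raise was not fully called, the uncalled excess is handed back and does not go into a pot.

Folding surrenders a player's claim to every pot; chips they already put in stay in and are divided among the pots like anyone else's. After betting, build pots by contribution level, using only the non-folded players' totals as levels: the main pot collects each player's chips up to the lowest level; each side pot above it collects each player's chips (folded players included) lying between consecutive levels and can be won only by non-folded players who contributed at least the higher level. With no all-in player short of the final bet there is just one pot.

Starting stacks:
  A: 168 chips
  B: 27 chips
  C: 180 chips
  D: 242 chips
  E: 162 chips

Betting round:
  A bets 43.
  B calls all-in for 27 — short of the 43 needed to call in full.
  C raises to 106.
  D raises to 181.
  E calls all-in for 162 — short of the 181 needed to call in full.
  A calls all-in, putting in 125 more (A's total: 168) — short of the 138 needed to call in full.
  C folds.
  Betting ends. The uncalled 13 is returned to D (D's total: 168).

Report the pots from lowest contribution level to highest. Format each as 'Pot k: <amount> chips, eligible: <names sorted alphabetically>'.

Contributions (after 13 returned to D): A=168, B=27, C=106, D=168, E=162
Folded: C
Pot levels (distinct totals of non-folded players): 27, 162, 168
Layer 1-27: 27 each from A, B, C, D, E = 27*5 = 135 chips; eligible A, B, D, E
Layer 28-162: A 135 + C 79 + D 135 + E 135 = 484 chips; eligible A, D, E
Layer 163-168: 6 each from A, D = 6*2 = 12 chips; eligible A, D

Pot 1: 135 chips, eligible: A, B, D, E
Pot 2: 484 chips, eligible: A, D, E
Pot 3: 12 chips, eligible: A, D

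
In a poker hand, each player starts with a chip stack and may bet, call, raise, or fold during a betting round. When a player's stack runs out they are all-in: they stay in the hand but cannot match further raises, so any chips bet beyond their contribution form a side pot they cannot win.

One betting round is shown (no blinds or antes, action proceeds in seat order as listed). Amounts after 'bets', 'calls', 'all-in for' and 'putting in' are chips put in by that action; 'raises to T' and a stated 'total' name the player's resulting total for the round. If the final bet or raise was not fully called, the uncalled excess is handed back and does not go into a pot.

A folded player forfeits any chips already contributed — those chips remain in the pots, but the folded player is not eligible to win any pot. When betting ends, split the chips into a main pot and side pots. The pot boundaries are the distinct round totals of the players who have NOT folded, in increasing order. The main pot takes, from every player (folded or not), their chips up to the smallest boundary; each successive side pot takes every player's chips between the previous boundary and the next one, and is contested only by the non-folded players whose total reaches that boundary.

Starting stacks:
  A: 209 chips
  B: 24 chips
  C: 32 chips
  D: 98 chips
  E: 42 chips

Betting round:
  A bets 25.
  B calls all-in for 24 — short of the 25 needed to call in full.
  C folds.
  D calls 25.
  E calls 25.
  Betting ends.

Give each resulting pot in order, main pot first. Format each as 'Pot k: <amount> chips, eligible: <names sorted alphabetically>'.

Pot 1: 96 chips, eligible: A, B, D, E
Pot 2: 3 chips, eligible: A, D, E

Derivation:
Contributions: A=25, B=24, D=25, E=25
Folded: C
Pot levels (distinct totals of non-folded players): 24, 25
Layer 1-24: 24 each from A, B, D, E = 24*4 = 96 chips; eligible A, B, D, E
Layer 25-25: 1 each from A, D, E = 1*3 = 3 chips; eligible A, D, E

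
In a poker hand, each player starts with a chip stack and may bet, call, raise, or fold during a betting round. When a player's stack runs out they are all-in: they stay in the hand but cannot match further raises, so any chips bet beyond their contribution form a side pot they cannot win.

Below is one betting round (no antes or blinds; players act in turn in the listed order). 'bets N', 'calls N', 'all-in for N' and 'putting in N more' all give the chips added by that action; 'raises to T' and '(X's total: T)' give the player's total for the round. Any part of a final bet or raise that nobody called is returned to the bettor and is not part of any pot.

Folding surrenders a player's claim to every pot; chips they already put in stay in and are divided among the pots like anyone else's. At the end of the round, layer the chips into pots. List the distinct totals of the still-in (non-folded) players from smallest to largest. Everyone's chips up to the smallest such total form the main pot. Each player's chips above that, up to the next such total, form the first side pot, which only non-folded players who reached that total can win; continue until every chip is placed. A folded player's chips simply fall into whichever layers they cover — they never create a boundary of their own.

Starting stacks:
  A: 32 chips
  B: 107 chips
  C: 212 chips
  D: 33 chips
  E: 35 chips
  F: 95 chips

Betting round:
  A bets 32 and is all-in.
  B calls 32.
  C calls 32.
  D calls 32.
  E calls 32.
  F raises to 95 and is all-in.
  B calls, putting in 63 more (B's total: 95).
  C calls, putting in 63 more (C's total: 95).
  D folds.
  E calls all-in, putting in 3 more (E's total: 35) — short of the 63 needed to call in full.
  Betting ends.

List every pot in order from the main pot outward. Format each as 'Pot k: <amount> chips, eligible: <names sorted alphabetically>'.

Pot 1: 192 chips, eligible: A, B, C, E, F
Pot 2: 12 chips, eligible: B, C, E, F
Pot 3: 180 chips, eligible: B, C, F

Derivation:
Contributions: A=32, B=95, C=95, D=32, E=35, F=95
Folded: D
Pot levels (distinct totals of non-folded players): 32, 35, 95
Layer 1-32: 32 each from A, B, C, D, E, F = 32*6 = 192 chips; eligible A, B, C, E, F
Layer 33-35: 3 each from B, C, E, F = 3*4 = 12 chips; eligible B, C, E, F
Layer 36-95: 60 each from B, C, F = 60*3 = 180 chips; eligible B, C, F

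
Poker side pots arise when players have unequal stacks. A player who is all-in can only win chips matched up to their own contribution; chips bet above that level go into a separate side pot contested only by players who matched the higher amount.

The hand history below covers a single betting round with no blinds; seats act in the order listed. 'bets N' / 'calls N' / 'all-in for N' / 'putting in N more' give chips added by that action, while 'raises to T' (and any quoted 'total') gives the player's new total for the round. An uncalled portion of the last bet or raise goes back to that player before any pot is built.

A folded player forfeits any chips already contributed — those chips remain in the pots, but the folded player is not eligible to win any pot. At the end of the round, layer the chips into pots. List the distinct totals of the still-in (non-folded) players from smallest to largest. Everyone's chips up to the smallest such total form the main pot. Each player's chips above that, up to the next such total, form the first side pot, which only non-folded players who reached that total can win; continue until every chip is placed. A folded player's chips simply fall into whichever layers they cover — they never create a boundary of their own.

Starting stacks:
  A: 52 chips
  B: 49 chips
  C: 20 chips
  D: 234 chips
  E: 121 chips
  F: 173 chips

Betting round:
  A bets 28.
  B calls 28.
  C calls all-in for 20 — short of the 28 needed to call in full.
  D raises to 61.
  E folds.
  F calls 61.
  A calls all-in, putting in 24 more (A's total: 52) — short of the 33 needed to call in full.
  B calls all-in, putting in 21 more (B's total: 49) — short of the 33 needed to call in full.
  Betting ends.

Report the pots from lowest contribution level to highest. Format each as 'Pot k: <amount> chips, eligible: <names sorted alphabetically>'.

Contributions: A=52, B=49, C=20, D=61, F=61
Folded: E
Pot levels (distinct totals of non-folded players): 20, 49, 52, 61
Layer 1-20: 20 each from A, B, C, D, F = 20*5 = 100 chips; eligible A, B, C, D, F
Layer 21-49: 29 each from A, B, D, F = 29*4 = 116 chips; eligible A, B, D, F
Layer 50-52: 3 each from A, D, F = 3*3 = 9 chips; eligible A, D, F
Layer 53-61: 9 each from D, F = 9*2 = 18 chips; eligible D, F

Pot 1: 100 chips, eligible: A, B, C, D, F
Pot 2: 116 chips, eligible: A, B, D, F
Pot 3: 9 chips, eligible: A, D, F
Pot 4: 18 chips, eligible: D, F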